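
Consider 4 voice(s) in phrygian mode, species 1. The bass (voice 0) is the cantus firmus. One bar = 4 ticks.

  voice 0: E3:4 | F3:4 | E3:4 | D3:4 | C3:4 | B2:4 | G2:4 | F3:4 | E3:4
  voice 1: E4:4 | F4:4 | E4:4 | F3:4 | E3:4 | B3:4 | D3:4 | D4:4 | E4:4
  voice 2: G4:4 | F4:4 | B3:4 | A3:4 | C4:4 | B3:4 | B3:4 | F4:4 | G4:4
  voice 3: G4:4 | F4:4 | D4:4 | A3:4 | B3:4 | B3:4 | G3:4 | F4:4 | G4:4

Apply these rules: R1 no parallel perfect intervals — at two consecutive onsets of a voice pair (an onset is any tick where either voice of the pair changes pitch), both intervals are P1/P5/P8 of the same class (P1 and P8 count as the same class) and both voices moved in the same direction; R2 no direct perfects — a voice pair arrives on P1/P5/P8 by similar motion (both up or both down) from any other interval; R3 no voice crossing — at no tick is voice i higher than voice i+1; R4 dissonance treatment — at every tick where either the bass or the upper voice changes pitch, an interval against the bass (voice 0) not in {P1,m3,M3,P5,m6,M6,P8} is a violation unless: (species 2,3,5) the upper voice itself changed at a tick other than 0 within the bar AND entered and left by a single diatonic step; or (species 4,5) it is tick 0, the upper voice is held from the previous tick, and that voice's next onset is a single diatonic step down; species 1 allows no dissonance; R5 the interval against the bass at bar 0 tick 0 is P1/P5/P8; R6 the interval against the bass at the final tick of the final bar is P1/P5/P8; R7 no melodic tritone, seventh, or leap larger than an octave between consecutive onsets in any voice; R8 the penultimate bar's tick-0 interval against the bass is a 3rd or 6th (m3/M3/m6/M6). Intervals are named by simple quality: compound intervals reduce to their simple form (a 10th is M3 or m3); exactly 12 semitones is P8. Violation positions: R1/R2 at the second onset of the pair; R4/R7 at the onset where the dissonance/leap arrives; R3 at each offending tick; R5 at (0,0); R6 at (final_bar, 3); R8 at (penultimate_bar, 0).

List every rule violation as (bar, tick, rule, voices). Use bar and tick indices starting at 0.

(0, 0, R5, (0, 2))
(0, 0, R5, (0, 3))
(1, 0, R1, (0, 1))
(1, 0, R1, (2, 3))
(2, 0, R1, (0, 1))
(2, 0, R2, (0, 2))
(2, 0, R3, (1, 2))
(2, 0, R4, (0, 3))
(2, 0, R7, (2,))
(2, 1, R3, (1, 2))
(2, 2, R3, (1, 2))
(2, 3, R3, (1, 2))
(3, 0, R1, (0, 2))
(3, 0, R2, (0, 3))
(3, 0, R2, (2, 3))
(3, 0, R7, (1,))
(4, 0, R3, (2, 3))
(4, 0, R4, (0, 3))
(4, 1, R3, (2, 3))
(4, 2, R3, (2, 3))
(4, 3, R3, (2, 3))
(5, 0, R1, (0, 2))
(6, 0, R1, (0, 3))
(6, 0, R2, (0, 1))
(6, 0, R3, (2, 3))
(6, 1, R3, (2, 3))
(6, 2, R3, (2, 3))
(6, 3, R3, (2, 3))
(7, 0, R1, (0, 3))
(7, 0, R2, (0, 2))
(7, 0, R2, (2, 3))
(7, 0, R7, (0,))
(7, 0, R7, (2,))
(7, 0, R7, (3,))
(7, 0, R8, (0, 2))
(7, 0, R8, (0, 3))
(8, 0, R1, (2, 3))
(8, 3, R6, (0, 2))
(8, 3, R6, (0, 3))

bar 0: v0=E3 v1=E4 v2=G4 v3=G4 downbeat m3
bar 1: v0=F3 v1=F4 v2=F4 v3=F4 downbeat P8
bar 2: v0=E3 v1=E4 v2=B3 v3=D4 downbeat m7
bar 3: v0=D3 v1=F3 v2=A3 v3=A3 downbeat P5
bar 4: v0=C3 v1=E3 v2=C4 v3=B3 downbeat M7
bar 5: v0=B2 v1=B3 v2=B3 v3=B3 downbeat P8
bar 6: v0=G2 v1=D3 v2=B3 v3=G3 downbeat P8
bar 7: v0=F3 v1=D4 v2=F4 v3=F4 downbeat P8
bar 8: v0=E3 v1=E4 v2=G4 v3=G4 downbeat m3
  -> R5 @ bar 0 tick 0 v(0, 2): opens on m3
  -> R5 @ bar 0 tick 0 v(0, 3): opens on m3
  -> R1 @ bar 1 tick 0 v(0, 1): E3/E4 P8 -> F3/F4 P8 similar
  -> R1 @ bar 1 tick 0 v(2, 3): G4/G4 P1 -> F4/F4 P1 similar
  -> R1 @ bar 2 tick 0 v(0, 1): F3/F4 P8 -> E3/E4 P8 similar
  -> R2 @ bar 2 tick 0 v(0, 2): F3/F4 P8 -> E3/B3 P5 similar
  -> R3 @ bar 2 tick 0 v(1, 2): E4 above B3
  -> R4 @ bar 2 tick 0 v(0, 3): E3/D4 m7 untreated
  -> R7 @ bar 2 tick 0 v(2,): F4->B3 leap 6st
  -> R3 @ bar 2 tick 1 v(1, 2): E4 above B3
  -> R3 @ bar 2 tick 2 v(1, 2): E4 above B3
  -> R3 @ bar 2 tick 3 v(1, 2): E4 above B3
  -> R1 @ bar 3 tick 0 v(0, 2): E3/B3 P5 -> D3/A3 P5 similar
  -> R2 @ bar 3 tick 0 v(0, 3): E3/D4 m7 -> D3/A3 P5 similar
  -> R2 @ bar 3 tick 0 v(2, 3): B3/D4 m3 -> A3/A3 P1 similar
  -> R7 @ bar 3 tick 0 v(1,): E4->F3 leap 11st
  -> R3 @ bar 4 tick 0 v(2, 3): C4 above B3
  -> R4 @ bar 4 tick 0 v(0, 3): C3/B3 M7 untreated
  -> R3 @ bar 4 tick 1 v(2, 3): C4 above B3
  -> R3 @ bar 4 tick 2 v(2, 3): C4 above B3
  -> R3 @ bar 4 tick 3 v(2, 3): C4 above B3
  -> R1 @ bar 5 tick 0 v(0, 2): C3/C4 P8 -> B2/B3 P8 similar
  -> R1 @ bar 6 tick 0 v(0, 3): B2/B3 P8 -> G2/G3 P8 similar
  -> R2 @ bar 6 tick 0 v(0, 1): B2/B3 P8 -> G2/D3 P5 similar
  -> R3 @ bar 6 tick 0 v(2, 3): B3 above G3
  -> R3 @ bar 6 tick 1 v(2, 3): B3 above G3
  -> R3 @ bar 6 tick 2 v(2, 3): B3 above G3
  -> R3 @ bar 6 tick 3 v(2, 3): B3 above G3
  -> R1 @ bar 7 tick 0 v(0, 3): G2/G3 P8 -> F3/F4 P8 similar
  -> R2 @ bar 7 tick 0 v(0, 2): G2/B3 M3 -> F3/F4 P8 similar
  -> R2 @ bar 7 tick 0 v(2, 3): B3/G3 M3 -> F4/F4 P1 similar
  -> R7 @ bar 7 tick 0 v(0,): G2->F3 leap 10st
  -> R7 @ bar 7 tick 0 v(2,): B3->F4 leap 6st
  -> R7 @ bar 7 tick 0 v(3,): G3->F4 leap 10st
  -> R8 @ bar 7 tick 0 v(0, 2): penult P8 not 3rd/6th
  -> R8 @ bar 7 tick 0 v(0, 3): penult P8 not 3rd/6th
  -> R1 @ bar 8 tick 0 v(2, 3): F4/F4 P1 -> G4/G4 P1 similar
  -> R6 @ bar 8 tick 3 v(0, 2): closes on m3
  -> R6 @ bar 8 tick 3 v(0, 3): closes on m3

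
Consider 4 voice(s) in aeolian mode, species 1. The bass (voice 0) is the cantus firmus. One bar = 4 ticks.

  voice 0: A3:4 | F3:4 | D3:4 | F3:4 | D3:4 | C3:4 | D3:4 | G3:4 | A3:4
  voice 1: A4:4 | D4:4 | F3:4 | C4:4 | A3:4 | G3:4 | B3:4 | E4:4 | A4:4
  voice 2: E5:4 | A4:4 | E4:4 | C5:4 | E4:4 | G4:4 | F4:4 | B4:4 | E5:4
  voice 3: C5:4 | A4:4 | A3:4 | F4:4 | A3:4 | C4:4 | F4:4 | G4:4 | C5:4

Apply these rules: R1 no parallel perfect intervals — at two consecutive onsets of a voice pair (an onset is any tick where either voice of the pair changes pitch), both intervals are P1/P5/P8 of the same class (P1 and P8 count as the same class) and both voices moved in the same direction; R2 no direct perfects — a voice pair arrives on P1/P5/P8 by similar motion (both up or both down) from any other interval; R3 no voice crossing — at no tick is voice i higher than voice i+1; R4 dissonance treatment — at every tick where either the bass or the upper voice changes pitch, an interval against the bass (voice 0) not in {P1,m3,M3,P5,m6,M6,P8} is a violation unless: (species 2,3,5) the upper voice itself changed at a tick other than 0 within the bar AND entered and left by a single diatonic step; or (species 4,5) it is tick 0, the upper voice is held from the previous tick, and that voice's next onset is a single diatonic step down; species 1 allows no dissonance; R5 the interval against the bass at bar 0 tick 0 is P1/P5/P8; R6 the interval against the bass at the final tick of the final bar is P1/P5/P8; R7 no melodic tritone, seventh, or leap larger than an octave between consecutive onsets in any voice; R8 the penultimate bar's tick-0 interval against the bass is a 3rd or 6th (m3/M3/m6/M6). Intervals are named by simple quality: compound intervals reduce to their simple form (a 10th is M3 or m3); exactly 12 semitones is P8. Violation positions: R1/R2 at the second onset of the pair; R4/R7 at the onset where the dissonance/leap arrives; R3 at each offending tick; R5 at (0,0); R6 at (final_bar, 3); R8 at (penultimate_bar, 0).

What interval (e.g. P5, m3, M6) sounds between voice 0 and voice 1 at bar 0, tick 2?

P8

voice 0=A3 voice 1=A4 -> P8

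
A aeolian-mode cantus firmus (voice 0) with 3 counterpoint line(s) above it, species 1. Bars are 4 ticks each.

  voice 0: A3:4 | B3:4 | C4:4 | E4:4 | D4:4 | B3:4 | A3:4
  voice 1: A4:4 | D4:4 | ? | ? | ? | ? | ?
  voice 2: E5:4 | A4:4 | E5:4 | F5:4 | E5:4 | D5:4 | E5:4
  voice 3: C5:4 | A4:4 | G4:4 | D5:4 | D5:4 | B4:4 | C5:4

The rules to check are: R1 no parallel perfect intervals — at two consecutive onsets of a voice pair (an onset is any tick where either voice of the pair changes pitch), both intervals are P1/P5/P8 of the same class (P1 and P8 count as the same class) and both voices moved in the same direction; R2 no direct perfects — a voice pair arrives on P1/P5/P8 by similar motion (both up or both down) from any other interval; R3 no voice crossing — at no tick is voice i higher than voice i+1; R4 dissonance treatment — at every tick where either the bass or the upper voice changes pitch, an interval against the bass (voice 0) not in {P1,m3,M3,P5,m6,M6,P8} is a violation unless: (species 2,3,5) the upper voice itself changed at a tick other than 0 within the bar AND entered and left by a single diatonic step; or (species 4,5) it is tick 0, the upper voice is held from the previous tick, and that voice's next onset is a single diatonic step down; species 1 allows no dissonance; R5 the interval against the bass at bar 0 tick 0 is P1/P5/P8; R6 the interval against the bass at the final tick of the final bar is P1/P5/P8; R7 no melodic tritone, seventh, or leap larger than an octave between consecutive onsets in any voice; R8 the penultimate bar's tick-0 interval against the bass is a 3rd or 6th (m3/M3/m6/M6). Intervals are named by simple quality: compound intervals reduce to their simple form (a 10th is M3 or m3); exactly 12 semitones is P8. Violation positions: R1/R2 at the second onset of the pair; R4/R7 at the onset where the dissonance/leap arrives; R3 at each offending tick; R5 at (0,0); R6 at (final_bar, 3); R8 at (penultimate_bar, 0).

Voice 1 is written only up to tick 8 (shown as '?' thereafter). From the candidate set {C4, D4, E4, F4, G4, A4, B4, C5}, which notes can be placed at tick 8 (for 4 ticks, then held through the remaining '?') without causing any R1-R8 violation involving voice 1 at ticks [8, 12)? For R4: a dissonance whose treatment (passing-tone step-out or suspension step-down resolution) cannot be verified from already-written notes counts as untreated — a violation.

C4: violates R1
D4: violates R4
E4: violates R2
F4: violates R4
G4: violates R2
A4: violates R1
B4: violates R4
C5: violates R2,R7

{}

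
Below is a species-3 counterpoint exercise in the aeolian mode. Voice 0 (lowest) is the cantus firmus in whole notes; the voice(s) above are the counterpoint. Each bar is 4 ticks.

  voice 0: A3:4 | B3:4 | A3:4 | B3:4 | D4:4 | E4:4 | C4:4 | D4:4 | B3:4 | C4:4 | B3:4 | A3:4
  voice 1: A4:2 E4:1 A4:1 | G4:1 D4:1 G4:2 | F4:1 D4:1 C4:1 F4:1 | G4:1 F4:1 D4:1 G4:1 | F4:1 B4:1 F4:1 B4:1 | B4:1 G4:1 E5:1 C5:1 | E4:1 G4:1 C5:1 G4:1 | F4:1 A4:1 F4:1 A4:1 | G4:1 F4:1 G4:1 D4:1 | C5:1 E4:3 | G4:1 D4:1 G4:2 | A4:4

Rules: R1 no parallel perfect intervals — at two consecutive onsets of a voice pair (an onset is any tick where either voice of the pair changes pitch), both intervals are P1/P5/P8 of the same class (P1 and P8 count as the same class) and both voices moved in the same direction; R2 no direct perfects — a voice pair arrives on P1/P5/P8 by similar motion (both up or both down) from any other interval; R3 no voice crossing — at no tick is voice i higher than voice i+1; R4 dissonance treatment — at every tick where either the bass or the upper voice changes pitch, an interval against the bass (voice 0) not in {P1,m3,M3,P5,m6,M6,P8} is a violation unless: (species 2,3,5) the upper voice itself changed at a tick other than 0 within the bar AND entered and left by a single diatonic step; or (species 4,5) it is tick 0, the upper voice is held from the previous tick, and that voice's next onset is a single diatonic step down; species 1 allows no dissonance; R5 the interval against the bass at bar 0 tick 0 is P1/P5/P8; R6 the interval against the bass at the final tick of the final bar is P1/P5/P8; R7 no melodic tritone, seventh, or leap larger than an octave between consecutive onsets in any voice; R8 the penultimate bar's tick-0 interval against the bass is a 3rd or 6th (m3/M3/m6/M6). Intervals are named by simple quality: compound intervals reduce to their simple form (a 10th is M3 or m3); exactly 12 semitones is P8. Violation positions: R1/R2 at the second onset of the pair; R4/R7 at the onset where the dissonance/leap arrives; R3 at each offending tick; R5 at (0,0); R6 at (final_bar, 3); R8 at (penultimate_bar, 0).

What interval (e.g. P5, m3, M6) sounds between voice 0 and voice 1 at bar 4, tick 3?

voice 0=D4 voice 1=B4 -> M6

M6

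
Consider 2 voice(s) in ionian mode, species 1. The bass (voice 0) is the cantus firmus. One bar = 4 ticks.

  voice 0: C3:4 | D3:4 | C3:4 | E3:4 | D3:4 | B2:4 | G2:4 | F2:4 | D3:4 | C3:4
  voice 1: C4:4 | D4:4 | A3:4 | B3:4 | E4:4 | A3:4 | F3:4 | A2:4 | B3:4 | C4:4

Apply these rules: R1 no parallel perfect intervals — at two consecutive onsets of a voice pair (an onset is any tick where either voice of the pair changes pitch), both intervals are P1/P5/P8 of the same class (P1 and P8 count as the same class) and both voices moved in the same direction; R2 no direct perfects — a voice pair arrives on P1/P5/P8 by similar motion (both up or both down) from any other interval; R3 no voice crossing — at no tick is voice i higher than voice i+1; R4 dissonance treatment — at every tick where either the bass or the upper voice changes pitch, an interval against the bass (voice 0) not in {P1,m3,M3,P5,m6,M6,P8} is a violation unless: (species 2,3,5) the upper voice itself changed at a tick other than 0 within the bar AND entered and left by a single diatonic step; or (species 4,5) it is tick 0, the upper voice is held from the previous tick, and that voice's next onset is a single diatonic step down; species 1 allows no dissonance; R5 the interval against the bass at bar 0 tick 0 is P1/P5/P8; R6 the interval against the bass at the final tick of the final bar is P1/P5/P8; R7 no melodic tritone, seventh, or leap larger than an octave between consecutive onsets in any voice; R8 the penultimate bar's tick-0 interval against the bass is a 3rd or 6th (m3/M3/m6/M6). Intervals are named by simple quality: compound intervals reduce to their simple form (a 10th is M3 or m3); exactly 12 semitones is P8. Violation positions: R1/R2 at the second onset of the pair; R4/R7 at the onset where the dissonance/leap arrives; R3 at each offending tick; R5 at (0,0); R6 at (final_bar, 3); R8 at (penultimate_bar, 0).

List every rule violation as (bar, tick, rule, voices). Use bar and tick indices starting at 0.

bar 0: v0=C3 v1=C4 downbeat P8
bar 1: v0=D3 v1=D4 downbeat P8
bar 2: v0=C3 v1=A3 downbeat M6
bar 3: v0=E3 v1=B3 downbeat P5
bar 4: v0=D3 v1=E4 downbeat M2
bar 5: v0=B2 v1=A3 downbeat m7
bar 6: v0=G2 v1=F3 downbeat m7
bar 7: v0=F2 v1=A2 downbeat M3
bar 8: v0=D3 v1=B3 downbeat M6
bar 9: v0=C3 v1=C4 downbeat P8
  -> R1 @ bar 1 tick 0 v(0, 1): C3/C4 P8 -> D3/D4 P8 similar
  -> R2 @ bar 3 tick 0 v(0, 1): C3/A3 M6 -> E3/B3 P5 similar
  -> R4 @ bar 4 tick 0 v(0, 1): D3/E4 M2 untreated
  -> R4 @ bar 5 tick 0 v(0, 1): B2/A3 m7 untreated
  -> R4 @ bar 6 tick 0 v(0, 1): G2/F3 m7 untreated
  -> R7 @ bar 8 tick 0 v(1,): A2->B3 leap 14st

(1, 0, R1, (0, 1))
(3, 0, R2, (0, 1))
(4, 0, R4, (0, 1))
(5, 0, R4, (0, 1))
(6, 0, R4, (0, 1))
(8, 0, R7, (1,))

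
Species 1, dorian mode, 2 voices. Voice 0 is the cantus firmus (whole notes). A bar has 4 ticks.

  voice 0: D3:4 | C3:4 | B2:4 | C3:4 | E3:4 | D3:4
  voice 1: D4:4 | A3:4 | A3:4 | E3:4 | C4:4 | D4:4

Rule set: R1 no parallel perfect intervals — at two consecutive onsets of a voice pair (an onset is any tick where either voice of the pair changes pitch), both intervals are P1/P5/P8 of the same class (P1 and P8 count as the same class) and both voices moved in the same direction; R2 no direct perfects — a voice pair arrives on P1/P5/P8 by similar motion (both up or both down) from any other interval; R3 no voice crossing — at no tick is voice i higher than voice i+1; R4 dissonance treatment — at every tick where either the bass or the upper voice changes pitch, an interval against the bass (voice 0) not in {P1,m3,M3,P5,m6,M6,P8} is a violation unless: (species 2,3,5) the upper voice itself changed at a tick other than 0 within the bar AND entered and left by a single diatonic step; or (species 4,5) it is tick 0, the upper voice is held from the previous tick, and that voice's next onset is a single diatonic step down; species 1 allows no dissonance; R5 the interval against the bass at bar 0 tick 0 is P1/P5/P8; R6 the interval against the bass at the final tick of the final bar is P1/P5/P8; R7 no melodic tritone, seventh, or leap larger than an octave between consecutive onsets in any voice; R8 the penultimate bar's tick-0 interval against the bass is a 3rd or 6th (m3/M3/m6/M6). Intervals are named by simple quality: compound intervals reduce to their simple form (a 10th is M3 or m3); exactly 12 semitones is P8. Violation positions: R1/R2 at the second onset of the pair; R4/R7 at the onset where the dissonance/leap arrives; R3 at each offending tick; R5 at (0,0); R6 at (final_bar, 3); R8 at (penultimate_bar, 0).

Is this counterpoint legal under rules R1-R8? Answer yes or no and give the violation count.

bar 0: v0=D3 v1=D4 (P8)
bar 1: v0=C3 v1=A3 (M6)
bar 2: v0=B2 v1=A3 (m7)
bar 3: v0=C3 v1=E3 (M3)
bar 4: v0=E3 v1=C4 (m6)
bar 5: v0=D3 v1=D4 (P8)
  R4 @ bar2.0: B2/A3 m7 untreated

No (1 violations)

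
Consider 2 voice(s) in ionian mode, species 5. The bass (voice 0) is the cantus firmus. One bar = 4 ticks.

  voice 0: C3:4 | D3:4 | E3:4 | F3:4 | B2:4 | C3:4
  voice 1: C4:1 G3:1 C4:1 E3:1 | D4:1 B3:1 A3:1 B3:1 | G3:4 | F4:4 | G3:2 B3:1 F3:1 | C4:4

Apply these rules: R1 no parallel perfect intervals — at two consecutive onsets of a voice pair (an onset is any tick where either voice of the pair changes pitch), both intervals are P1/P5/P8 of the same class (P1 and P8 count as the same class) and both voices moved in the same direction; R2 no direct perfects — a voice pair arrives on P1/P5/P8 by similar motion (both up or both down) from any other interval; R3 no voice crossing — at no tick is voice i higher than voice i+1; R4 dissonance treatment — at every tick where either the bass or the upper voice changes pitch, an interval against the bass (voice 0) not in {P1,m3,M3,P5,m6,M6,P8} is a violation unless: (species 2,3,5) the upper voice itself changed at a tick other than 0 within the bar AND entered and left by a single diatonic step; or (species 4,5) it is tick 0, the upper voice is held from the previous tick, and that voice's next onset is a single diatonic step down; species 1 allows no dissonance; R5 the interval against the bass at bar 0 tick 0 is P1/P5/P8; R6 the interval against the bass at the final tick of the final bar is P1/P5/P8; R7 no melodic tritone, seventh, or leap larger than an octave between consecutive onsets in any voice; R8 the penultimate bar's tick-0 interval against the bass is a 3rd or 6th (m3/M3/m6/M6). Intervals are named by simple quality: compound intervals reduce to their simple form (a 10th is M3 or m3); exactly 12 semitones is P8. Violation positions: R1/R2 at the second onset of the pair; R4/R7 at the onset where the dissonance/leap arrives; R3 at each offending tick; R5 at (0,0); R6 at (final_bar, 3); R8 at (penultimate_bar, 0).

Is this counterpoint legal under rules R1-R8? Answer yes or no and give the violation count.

bar 0: v0=C3 v1=C4 (P8)
bar 1: v0=D3 v1=D4 (P8)
bar 2: v0=E3 v1=G3 (m3)
bar 3: v0=F3 v1=F4 (P8)
bar 4: v0=B2 v1=G3 (m6)
bar 5: v0=C3 v1=C4 (P8)
  R2 @ bar1.0: C3/E3 M3 -> D3/D4 P8 similar
  R7 @ bar1.0: E3->D4 leap 10st
  R2 @ bar3.0: E3/G3 m3 -> F3/F4 P8 similar
  R7 @ bar3.0: G3->F4 leap 10st
  R7 @ bar4.0: F3->B2 leap 6st
  R7 @ bar4.0: F4->G3 leap 10st
  R4 @ bar4.3: B2/F3 TT untreated
  R7 @ bar4.3: B3->F3 leap 6st
  R2 @ bar5.0: B2/F3 TT -> C3/C4 P8 similar

No (9 violations)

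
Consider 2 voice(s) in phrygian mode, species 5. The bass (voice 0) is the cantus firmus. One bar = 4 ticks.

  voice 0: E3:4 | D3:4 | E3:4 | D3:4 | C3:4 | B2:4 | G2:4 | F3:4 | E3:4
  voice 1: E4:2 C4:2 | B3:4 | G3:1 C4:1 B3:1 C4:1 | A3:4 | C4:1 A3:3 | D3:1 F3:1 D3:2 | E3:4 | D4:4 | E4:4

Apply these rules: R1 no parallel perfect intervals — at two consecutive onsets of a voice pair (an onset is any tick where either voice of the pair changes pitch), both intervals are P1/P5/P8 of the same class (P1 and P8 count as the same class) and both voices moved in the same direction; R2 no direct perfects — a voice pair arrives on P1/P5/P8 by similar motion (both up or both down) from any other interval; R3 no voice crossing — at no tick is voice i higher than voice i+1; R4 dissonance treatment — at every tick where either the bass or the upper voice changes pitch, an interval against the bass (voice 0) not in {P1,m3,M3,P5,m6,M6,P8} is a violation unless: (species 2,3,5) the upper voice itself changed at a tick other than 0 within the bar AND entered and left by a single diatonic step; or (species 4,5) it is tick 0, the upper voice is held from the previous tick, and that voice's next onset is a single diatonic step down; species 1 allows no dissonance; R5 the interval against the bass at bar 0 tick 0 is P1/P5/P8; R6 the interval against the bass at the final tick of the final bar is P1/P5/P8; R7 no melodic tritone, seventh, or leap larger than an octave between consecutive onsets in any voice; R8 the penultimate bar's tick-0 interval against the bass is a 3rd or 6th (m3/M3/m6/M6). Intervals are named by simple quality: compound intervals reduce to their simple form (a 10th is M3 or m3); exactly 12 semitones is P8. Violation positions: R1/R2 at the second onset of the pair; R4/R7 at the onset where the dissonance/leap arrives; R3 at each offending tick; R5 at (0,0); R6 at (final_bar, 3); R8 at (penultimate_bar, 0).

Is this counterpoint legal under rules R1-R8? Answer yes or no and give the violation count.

bar 0: v0=E3 v1=E4 (P8)
bar 1: v0=D3 v1=B3 (M6)
bar 2: v0=E3 v1=G3 (m3)
bar 3: v0=D3 v1=A3 (P5)
bar 4: v0=C3 v1=C4 (P8)
bar 5: v0=B2 v1=D3 (m3)
bar 6: v0=G2 v1=E3 (M6)
bar 7: v0=F3 v1=D4 (M6)
bar 8: v0=E3 v1=E4 (P8)
  R2 @ bar3.0: E3/C4 m6 -> D3/A3 P5 similar
  R4 @ bar5.1: B2/F3 TT untreated
  R7 @ bar7.0: G2->F3 leap 10st
  R7 @ bar7.0: E3->D4 leap 10st

No (4 violations)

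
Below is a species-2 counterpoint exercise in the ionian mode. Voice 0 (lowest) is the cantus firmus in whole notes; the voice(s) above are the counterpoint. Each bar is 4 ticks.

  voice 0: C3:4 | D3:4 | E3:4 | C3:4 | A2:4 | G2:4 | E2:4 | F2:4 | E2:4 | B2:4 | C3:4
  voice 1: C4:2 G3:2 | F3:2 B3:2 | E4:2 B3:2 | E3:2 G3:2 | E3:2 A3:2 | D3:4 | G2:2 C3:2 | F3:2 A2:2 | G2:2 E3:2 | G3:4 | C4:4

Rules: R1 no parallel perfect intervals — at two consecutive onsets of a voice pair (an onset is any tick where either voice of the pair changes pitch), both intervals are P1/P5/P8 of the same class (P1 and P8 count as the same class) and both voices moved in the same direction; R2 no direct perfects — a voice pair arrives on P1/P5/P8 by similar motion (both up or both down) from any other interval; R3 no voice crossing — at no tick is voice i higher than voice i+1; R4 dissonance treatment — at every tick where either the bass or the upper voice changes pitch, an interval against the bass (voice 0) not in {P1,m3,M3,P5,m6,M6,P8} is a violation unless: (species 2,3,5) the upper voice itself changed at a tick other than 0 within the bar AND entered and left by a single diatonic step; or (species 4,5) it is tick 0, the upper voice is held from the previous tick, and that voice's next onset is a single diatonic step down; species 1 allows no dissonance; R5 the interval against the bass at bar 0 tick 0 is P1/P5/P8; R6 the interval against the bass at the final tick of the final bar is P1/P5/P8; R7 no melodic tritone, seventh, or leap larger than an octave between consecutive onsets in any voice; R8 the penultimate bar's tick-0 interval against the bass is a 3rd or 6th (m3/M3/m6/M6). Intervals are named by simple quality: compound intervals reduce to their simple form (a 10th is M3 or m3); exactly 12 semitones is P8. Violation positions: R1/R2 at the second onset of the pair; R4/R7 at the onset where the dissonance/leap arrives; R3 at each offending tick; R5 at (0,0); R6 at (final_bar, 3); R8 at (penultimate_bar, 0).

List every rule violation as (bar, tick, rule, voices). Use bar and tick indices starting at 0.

bar 0: v0=C3 v1=C4 downbeat P8
bar 1: v0=D3 v1=F3 downbeat m3
bar 2: v0=E3 v1=E4 downbeat P8
bar 3: v0=C3 v1=E3 downbeat M3
bar 4: v0=A2 v1=E3 downbeat P5
bar 5: v0=G2 v1=D3 downbeat P5
bar 6: v0=E2 v1=G2 downbeat m3
bar 7: v0=F2 v1=F3 downbeat P8
bar 8: v0=E2 v1=G2 downbeat m3
bar 9: v0=B2 v1=G3 downbeat m6
bar 10: v0=C3 v1=C4 downbeat P8
  -> R7 @ bar 1 tick 2 v(1,): F3->B3 leap 6st
  -> R2 @ bar 2 tick 0 v(0, 1): D3/B3 M6 -> E3/E4 P8 similar
  -> R1 @ bar 4 tick 0 v(0, 1): C3/G3 P5 -> A2/E3 P5 similar
  -> R2 @ bar 5 tick 0 v(0, 1): A2/A3 P8 -> G2/D3 P5 similar
  -> R2 @ bar 7 tick 0 v(0, 1): E2/C3 m6 -> F2/F3 P8 similar
  -> R2 @ bar 10 tick 0 v(0, 1): B2/G3 m6 -> C3/C4 P8 similar

(1, 2, R7, (1,))
(2, 0, R2, (0, 1))
(4, 0, R1, (0, 1))
(5, 0, R2, (0, 1))
(7, 0, R2, (0, 1))
(10, 0, R2, (0, 1))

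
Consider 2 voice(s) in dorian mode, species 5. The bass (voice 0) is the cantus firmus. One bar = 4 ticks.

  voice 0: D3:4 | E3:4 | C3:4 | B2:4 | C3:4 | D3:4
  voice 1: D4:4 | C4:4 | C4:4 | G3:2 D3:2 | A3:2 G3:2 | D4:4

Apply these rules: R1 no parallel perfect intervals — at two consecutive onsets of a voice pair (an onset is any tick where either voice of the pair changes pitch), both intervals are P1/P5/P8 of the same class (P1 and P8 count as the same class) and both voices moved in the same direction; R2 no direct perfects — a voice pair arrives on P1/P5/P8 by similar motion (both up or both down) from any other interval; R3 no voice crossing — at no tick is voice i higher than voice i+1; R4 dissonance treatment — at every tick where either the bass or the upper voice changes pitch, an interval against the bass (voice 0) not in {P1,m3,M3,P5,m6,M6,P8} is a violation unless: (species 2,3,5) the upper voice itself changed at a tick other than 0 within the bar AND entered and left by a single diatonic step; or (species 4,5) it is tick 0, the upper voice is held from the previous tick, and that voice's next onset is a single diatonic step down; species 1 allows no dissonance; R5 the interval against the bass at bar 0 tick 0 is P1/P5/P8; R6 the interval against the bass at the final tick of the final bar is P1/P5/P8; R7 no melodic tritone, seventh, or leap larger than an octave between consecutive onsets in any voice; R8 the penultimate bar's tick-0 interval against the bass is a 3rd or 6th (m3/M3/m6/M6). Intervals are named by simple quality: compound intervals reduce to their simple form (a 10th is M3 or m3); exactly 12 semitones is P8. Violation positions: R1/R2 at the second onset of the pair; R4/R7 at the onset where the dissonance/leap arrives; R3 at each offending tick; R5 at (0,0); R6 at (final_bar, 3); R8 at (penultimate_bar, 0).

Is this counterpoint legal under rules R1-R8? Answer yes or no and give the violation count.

No (1 violations)

bar 0: v0=D3 v1=D4 (P8)
bar 1: v0=E3 v1=C4 (m6)
bar 2: v0=C3 v1=C4 (P8)
bar 3: v0=B2 v1=G3 (m6)
bar 4: v0=C3 v1=A3 (M6)
bar 5: v0=D3 v1=D4 (P8)
  R2 @ bar5.0: C3/G3 P5 -> D3/D4 P8 similar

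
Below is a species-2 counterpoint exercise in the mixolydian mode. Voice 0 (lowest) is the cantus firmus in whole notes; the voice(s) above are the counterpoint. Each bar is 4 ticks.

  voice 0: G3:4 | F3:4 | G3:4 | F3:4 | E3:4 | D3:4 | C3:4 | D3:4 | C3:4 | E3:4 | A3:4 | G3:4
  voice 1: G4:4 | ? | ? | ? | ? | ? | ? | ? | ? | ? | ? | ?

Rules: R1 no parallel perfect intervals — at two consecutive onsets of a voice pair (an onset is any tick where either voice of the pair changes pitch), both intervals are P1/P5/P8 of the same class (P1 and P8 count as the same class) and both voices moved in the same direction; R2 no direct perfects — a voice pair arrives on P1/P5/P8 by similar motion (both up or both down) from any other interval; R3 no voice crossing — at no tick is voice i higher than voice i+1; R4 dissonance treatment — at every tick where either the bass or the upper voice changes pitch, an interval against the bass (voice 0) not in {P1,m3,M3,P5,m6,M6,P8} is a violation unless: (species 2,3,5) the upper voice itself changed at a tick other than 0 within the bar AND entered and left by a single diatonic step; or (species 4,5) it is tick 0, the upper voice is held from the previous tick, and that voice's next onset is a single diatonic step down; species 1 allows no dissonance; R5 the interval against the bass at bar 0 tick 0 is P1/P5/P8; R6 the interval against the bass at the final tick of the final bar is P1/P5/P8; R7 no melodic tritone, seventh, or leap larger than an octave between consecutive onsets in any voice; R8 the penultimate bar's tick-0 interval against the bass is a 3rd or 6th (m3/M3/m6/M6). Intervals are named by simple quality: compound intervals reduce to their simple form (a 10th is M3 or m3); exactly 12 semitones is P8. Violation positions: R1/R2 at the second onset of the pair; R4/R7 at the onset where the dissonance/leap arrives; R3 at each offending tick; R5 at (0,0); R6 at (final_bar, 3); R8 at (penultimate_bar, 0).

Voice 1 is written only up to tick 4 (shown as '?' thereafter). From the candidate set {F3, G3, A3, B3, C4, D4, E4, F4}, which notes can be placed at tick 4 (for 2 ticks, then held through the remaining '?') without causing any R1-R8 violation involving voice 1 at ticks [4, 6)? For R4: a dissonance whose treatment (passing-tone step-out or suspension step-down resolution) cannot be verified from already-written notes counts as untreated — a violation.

{D4}

F3: violates R1,R7
G3: violates R4
A3: violates R7
B3: violates R4
C4: violates R2
D4: legal
E4: violates R4
F4: violates R1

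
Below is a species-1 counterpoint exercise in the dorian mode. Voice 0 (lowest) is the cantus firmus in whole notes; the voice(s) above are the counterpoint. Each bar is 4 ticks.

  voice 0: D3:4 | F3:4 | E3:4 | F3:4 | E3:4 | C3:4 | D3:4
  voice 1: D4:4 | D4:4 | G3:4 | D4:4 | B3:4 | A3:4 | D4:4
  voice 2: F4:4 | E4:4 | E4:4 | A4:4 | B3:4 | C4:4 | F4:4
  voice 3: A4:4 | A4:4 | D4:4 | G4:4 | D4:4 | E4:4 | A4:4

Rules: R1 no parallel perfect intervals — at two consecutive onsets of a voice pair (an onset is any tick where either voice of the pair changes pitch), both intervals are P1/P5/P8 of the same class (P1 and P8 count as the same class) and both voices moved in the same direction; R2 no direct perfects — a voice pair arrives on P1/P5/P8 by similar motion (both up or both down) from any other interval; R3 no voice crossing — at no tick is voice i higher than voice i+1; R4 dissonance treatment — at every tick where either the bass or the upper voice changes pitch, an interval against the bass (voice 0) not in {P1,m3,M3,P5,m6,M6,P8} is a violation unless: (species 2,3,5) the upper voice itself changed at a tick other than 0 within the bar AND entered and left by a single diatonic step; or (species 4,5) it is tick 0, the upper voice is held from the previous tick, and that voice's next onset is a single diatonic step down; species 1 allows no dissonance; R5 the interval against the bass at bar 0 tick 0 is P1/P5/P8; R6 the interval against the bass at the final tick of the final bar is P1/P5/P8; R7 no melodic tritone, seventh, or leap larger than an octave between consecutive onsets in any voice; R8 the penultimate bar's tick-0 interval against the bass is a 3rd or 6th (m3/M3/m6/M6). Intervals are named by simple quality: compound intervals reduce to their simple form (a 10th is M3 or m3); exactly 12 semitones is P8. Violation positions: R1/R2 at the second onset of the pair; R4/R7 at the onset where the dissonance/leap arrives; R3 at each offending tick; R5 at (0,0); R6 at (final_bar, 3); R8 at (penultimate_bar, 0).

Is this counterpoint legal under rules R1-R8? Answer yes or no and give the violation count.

bar 0: v0=D3 v1=D4 v2=F4 v3=A4 (P5)
bar 1: v0=F3 v1=D4 v2=E4 v3=A4 (M3)
bar 2: v0=E3 v1=G3 v2=E4 v3=D4 (m7)
bar 3: v0=F3 v1=D4 v2=A4 v3=G4 (M2)
bar 4: v0=E3 v1=B3 v2=B3 v3=D4 (m7)
bar 5: v0=C3 v1=A3 v2=C4 v3=E4 (M3)
bar 6: v0=D3 v1=D4 v2=F4 v3=A4 (P5)
  R5 @ bar0.0: opens on m3
  R4 @ bar1.0: F3/E4 M7 untreated
  R1 @ bar2.0: D4/A4 P5 -> G3/D4 P5 similar
  R3 @ bar2.0: E4 above D4
  R4 @ bar2.0: E3/D4 m7 untreated
  R3 @ bar2.1: E4 above D4
  R3 @ bar2.2: E4 above D4
  R3 @ bar2.3: E4 above D4
  R2 @ bar3.0: G3/E4 M6 -> D4/A4 P5 similar
  R3 @ bar3.0: A4 above G4
  R4 @ bar3.0: F3/G4 M2 untreated
  R3 @ bar3.1: A4 above G4
  R3 @ bar3.2: A4 above G4
  R3 @ bar3.3: A4 above G4
  R2 @ bar4.0: F3/D4 M6 -> E3/B3 P5 similar
  R2 @ bar4.0: F3/A4 M3 -> E3/B3 P5 similar
  R2 @ bar4.0: D4/A4 P5 -> B3/B3 P1 similar
  R4 @ bar4.0: E3/D4 m7 untreated
  R7 @ bar4.0: A4->B3 leap 10st
  R8 @ bar5.0: penult P8 not 3rd/6th
  R1 @ bar6.0: A3/E4 P5 -> D4/A4 P5 similar
  R2 @ bar6.0: C3/A3 M6 -> D3/D4 P8 similar
  R2 @ bar6.0: C3/E4 M3 -> D3/A4 P5 similar
  R6 @ bar6.3: closes on m3

No (24 violations)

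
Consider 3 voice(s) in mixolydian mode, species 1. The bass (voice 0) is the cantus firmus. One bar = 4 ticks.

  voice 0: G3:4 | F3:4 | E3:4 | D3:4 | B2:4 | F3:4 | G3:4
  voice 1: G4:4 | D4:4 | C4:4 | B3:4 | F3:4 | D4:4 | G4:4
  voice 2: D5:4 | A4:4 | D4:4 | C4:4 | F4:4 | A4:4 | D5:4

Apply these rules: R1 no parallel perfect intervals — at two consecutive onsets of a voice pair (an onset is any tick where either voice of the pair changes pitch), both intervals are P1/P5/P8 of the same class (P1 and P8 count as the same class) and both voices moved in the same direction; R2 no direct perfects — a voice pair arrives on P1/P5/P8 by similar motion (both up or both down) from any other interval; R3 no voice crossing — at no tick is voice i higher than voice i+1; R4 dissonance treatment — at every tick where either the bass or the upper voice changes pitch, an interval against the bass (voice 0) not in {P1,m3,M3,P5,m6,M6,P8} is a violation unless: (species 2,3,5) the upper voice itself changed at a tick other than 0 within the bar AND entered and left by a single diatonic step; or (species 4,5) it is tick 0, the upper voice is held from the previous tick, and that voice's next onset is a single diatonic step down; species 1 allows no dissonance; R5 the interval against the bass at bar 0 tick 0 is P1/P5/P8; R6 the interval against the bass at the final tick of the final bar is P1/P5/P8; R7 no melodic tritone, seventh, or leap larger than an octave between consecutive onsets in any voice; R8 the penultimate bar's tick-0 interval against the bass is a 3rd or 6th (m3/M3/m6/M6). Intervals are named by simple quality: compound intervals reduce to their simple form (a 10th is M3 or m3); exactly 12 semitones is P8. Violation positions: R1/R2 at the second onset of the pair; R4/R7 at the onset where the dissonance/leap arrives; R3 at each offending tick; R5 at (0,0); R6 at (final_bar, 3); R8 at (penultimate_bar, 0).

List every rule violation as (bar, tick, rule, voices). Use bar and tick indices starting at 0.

(1, 0, R1, (1, 2))
(2, 0, R4, (0, 2))
(3, 0, R4, (0, 2))
(4, 0, R4, (0, 1))
(4, 0, R4, (0, 2))
(4, 0, R7, (1,))
(5, 0, R2, (1, 2))
(5, 0, R7, (0,))
(6, 0, R1, (1, 2))
(6, 0, R2, (0, 1))
(6, 0, R2, (0, 2))

bar 0: v0=G3 v1=G4 v2=D5 downbeat P5
bar 1: v0=F3 v1=D4 v2=A4 downbeat M3
bar 2: v0=E3 v1=C4 v2=D4 downbeat m7
bar 3: v0=D3 v1=B3 v2=C4 downbeat m7
bar 4: v0=B2 v1=F3 v2=F4 downbeat TT
bar 5: v0=F3 v1=D4 v2=A4 downbeat M3
bar 6: v0=G3 v1=G4 v2=D5 downbeat P5
  -> R1 @ bar 1 tick 0 v(1, 2): G4/D5 P5 -> D4/A4 P5 similar
  -> R4 @ bar 2 tick 0 v(0, 2): E3/D4 m7 untreated
  -> R4 @ bar 3 tick 0 v(0, 2): D3/C4 m7 untreated
  -> R4 @ bar 4 tick 0 v(0, 1): B2/F3 TT untreated
  -> R4 @ bar 4 tick 0 v(0, 2): B2/F4 TT untreated
  -> R7 @ bar 4 tick 0 v(1,): B3->F3 leap 6st
  -> R2 @ bar 5 tick 0 v(1, 2): F3/F4 P8 -> D4/A4 P5 similar
  -> R7 @ bar 5 tick 0 v(0,): B2->F3 leap 6st
  -> R1 @ bar 6 tick 0 v(1, 2): D4/A4 P5 -> G4/D5 P5 similar
  -> R2 @ bar 6 tick 0 v(0, 1): F3/D4 M6 -> G3/G4 P8 similar
  -> R2 @ bar 6 tick 0 v(0, 2): F3/A4 M3 -> G3/D5 P5 similar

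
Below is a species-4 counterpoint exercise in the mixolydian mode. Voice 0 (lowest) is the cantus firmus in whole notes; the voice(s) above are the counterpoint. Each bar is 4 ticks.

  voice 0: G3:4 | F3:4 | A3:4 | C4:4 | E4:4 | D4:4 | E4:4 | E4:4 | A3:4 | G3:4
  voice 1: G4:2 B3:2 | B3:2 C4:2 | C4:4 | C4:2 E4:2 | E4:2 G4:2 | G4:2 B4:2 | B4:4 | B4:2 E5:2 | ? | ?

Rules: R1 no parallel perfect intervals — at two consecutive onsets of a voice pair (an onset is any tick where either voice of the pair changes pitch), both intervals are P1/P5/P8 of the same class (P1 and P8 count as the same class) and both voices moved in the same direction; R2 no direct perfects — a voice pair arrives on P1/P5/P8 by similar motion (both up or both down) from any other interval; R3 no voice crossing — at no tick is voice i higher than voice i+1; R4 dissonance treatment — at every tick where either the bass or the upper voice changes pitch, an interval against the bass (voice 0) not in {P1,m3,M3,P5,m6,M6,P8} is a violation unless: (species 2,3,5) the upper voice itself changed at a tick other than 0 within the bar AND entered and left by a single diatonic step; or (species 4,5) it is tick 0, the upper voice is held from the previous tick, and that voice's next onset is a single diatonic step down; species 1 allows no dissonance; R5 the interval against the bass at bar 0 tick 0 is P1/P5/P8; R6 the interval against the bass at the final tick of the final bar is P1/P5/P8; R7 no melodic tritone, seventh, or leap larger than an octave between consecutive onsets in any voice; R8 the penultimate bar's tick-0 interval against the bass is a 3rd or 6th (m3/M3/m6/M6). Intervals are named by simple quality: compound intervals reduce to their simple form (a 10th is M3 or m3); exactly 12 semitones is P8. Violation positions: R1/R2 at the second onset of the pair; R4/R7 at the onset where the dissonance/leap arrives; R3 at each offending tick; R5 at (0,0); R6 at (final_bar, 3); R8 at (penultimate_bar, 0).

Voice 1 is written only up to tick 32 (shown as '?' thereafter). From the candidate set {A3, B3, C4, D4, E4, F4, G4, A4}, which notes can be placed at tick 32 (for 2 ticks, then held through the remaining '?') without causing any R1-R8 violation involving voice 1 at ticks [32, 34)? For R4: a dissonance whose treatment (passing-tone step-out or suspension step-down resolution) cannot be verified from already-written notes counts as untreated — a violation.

{}

A3: violates R1,R7,R8
B3: violates R4,R7,R8
C4: violates R7
D4: violates R4,R7,R8
E4: violates R2,R8
F4: violates R7
G4: violates R4,R8
A4: violates R1,R8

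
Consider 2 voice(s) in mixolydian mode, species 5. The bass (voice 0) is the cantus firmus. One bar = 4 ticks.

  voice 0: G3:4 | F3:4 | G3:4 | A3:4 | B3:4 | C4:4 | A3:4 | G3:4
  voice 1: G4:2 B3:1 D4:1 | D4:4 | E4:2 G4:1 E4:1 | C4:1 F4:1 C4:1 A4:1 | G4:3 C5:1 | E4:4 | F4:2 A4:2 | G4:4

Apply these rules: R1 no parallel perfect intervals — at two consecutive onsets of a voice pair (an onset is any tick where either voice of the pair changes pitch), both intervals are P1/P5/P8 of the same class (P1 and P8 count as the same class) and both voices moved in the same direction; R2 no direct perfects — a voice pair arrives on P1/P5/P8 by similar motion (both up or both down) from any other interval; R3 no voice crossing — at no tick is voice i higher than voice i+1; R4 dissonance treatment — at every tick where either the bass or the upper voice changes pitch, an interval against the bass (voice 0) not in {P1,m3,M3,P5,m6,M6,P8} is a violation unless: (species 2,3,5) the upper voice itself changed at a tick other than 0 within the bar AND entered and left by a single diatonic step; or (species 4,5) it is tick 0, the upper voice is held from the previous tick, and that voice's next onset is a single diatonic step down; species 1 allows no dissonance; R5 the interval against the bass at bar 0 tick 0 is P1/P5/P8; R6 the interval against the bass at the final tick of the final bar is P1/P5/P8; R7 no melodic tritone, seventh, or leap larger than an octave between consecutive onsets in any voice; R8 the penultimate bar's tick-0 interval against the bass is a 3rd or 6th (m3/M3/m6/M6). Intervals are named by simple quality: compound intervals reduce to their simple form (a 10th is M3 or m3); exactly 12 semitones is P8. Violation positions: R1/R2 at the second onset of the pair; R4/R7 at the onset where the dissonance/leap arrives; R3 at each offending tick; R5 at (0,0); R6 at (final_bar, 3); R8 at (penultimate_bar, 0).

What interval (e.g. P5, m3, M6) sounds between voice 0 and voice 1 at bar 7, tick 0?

voice 0=G3 voice 1=G4 -> P8

P8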